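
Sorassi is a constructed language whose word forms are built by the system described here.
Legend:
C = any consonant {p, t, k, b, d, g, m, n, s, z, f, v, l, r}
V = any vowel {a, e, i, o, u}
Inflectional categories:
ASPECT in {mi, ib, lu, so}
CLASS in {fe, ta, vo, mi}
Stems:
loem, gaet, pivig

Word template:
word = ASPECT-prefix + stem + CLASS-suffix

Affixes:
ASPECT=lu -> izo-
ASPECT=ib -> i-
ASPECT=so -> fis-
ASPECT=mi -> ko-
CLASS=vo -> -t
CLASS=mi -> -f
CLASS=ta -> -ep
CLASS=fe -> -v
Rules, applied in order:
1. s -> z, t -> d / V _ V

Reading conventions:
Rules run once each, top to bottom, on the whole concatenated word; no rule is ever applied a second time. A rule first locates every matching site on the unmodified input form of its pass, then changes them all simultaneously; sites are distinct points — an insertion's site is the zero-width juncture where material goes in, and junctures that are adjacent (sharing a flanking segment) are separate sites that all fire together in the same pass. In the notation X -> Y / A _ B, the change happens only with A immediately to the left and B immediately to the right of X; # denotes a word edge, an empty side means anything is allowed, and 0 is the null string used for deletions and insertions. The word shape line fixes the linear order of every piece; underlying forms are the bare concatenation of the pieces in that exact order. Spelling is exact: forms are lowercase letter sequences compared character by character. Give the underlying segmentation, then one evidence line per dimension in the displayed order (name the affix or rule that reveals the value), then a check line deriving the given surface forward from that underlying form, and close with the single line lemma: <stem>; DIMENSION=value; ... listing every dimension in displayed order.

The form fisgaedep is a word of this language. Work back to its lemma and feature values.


underlying: fis-gaet-ep
ASPECT=so - signalled by the affix fis-
CLASS=ta - signalled by the affix -ep
check: fisgaetep -> fisgaedep
lemma: gaet; ASPECT=so; CLASS=ta


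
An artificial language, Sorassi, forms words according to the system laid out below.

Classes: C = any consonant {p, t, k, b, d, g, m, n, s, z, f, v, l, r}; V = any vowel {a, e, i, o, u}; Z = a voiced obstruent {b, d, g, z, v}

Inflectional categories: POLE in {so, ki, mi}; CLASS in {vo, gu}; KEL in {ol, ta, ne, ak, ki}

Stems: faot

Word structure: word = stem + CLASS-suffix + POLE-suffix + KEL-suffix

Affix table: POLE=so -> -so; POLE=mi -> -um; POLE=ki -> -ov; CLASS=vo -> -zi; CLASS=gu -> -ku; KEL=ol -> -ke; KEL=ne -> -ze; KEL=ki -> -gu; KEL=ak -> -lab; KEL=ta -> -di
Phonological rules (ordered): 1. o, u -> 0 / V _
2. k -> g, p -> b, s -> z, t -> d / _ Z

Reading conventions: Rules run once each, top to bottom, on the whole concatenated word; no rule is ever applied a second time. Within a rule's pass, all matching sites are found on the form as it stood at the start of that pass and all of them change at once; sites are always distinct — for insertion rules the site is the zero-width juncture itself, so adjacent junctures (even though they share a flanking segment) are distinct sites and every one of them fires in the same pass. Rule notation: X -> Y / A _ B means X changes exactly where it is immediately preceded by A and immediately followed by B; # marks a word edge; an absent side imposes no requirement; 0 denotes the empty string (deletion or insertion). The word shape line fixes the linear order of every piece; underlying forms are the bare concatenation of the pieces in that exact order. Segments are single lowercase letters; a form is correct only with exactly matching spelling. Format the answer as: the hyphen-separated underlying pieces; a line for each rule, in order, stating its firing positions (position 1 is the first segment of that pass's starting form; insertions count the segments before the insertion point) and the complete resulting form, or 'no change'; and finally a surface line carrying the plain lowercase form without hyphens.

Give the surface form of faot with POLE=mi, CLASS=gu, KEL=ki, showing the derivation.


underlying: faot-ku-um-gu
1. o, u -> 0 / V _: fires at position(s) 3, 7: fatkumgu
2. k -> g, p -> b, s -> z, t -> d / _ Z: no change
surface: fatkumgu


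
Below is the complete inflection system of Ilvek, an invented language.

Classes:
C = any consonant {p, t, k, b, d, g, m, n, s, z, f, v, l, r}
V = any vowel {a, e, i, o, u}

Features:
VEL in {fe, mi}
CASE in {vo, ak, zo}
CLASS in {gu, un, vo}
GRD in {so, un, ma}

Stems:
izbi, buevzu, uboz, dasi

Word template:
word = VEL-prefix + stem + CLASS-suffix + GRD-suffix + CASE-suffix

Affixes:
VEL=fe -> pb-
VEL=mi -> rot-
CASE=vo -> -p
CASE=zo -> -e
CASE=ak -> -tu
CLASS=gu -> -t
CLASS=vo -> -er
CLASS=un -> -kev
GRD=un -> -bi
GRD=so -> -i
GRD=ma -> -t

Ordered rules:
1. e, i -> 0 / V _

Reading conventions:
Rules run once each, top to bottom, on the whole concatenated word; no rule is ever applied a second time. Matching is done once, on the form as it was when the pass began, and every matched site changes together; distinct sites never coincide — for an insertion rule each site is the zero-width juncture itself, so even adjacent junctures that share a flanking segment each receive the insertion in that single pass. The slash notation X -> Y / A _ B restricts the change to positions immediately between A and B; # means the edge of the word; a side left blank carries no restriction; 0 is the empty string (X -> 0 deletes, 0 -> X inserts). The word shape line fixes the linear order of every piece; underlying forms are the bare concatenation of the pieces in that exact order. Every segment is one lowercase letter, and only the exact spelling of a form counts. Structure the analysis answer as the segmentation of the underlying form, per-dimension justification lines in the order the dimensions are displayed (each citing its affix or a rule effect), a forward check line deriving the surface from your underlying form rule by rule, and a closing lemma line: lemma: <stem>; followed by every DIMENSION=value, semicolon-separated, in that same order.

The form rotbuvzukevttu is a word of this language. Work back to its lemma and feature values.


underlying: rot-buevzu-kev-t-tu
VEL=mi - signalled by the affix rot-
CASE=ak - signalled by the affix -tu
CLASS=un - signalled by the affix -kev
GRD=ma - signalled by the affix -t
check: rotbuevzukevttu -> rotbuvzukevttu
lemma: buevzu; VEL=mi; CASE=ak; CLASS=un; GRD=ma


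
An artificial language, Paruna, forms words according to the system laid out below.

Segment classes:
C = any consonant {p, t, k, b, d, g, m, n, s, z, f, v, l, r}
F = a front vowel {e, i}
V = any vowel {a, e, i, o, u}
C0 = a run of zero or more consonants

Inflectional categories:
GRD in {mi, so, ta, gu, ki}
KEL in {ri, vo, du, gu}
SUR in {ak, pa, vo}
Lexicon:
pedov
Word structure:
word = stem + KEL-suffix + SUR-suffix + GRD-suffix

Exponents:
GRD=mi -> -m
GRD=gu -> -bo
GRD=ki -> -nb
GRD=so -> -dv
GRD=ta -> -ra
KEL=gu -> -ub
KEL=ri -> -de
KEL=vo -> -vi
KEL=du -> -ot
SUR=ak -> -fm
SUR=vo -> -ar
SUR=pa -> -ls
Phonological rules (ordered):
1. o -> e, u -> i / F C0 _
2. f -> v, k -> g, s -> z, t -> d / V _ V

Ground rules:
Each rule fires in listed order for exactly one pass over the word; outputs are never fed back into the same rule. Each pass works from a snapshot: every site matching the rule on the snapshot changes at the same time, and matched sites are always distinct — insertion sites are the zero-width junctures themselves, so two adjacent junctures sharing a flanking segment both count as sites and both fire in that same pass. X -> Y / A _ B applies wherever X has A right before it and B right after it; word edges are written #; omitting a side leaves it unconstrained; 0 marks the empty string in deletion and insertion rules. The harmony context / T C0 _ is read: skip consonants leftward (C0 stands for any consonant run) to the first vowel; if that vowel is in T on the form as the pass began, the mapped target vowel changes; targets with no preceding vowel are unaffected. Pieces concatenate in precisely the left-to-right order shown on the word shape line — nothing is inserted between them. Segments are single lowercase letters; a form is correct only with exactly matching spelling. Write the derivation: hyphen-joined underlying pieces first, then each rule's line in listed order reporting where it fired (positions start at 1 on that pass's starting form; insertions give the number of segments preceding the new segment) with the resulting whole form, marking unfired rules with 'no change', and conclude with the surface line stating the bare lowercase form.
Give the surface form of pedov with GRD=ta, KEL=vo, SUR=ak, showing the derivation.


underlying: pedov-vi-fm-ra
1. o -> e, u -> i / F C0 _: fires at position(s) 4: pedevvifmra
2. f -> v, k -> g, s -> z, t -> d / V _ V: no change
surface: pedevvifmra


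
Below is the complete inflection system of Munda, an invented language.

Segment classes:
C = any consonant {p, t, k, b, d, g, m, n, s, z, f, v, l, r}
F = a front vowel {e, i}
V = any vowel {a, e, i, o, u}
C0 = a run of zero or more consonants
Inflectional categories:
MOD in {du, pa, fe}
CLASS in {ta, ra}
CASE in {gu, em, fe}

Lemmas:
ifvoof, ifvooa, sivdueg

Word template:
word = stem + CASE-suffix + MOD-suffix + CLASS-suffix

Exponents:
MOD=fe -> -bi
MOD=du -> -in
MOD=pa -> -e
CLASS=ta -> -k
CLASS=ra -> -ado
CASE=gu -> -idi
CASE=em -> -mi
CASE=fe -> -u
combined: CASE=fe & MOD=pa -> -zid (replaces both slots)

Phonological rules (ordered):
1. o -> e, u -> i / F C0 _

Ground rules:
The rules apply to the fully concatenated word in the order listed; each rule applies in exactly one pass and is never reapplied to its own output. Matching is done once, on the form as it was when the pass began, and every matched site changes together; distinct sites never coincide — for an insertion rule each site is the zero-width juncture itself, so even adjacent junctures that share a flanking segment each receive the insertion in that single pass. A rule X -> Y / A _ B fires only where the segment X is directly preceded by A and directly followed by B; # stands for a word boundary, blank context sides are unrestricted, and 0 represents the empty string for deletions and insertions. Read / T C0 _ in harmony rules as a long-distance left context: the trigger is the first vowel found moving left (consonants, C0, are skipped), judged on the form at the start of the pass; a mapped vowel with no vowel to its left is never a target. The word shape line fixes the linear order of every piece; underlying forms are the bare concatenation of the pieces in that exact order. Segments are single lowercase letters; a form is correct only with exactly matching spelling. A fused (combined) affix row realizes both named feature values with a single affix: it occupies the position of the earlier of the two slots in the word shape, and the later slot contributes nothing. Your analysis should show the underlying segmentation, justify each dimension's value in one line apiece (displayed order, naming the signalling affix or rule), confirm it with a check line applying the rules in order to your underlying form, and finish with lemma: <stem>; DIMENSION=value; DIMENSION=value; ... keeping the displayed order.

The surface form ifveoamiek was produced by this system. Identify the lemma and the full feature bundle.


underlying: ifvooa-mi-e-k
MOD=pa - signalled by the affix -e
CLASS=ta - signalled by the affix -k
CASE=em - signalled by the affix -mi
check: ifvooamiek -> ifveoamiek
lemma: ifvooa; MOD=pa; CLASS=ta; CASE=em


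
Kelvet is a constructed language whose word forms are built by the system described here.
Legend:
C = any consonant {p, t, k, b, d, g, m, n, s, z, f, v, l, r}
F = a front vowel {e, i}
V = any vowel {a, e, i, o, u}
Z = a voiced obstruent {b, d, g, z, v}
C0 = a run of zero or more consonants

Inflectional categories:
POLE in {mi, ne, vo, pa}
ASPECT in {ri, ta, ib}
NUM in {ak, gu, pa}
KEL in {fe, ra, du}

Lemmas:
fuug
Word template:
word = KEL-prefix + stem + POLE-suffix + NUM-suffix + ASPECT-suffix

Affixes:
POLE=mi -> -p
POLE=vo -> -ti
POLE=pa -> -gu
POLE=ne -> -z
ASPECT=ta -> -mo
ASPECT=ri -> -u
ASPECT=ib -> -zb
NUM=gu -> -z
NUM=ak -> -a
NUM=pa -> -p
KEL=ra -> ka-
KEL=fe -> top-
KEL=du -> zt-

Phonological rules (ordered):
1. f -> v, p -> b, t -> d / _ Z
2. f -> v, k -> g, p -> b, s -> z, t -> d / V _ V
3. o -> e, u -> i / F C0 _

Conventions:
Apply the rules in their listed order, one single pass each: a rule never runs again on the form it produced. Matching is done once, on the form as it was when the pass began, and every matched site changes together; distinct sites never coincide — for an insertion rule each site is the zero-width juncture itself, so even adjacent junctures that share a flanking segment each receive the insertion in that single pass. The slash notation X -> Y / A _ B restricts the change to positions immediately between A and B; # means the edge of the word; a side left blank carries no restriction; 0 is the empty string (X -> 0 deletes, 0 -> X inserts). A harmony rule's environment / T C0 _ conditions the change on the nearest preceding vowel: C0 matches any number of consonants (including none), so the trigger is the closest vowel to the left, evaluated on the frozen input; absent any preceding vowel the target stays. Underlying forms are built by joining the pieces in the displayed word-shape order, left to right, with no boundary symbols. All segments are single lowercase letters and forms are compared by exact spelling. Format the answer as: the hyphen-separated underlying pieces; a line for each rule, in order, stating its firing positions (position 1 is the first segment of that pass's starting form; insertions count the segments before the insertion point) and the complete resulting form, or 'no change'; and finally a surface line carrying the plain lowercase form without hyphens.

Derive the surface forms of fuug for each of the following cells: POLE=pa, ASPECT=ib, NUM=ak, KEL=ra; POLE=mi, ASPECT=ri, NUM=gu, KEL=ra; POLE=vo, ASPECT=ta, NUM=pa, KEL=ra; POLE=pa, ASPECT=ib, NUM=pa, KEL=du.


cell POLE=pa, ASPECT=ib, NUM=ak, KEL=ra:
underlying: ka-fuug-gu-a-zb
1. f -> v, p -> b, t -> d / _ Z: no change
2. f -> v, k -> g, p -> b, s -> z, t -> d / V _ V: fires at position(s) 3: kavuugguazb
3. o -> e, u -> i / F C0 _: no change
surface: kavuugguazb

cell POLE=mi, ASPECT=ri, NUM=gu, KEL=ra:
underlying: ka-fuug-p-z-u
1. f -> v, p -> b, t -> d / _ Z: fires at position(s) 7: kafuugbzu
2. f -> v, k -> g, p -> b, s -> z, t -> d / V _ V: fires at position(s) 3: kavuugbzu
3. o -> e, u -> i / F C0 _: no change
surface: kavuugbzu

cell POLE=vo, ASPECT=ta, NUM=pa, KEL=ra:
underlying: ka-fuug-ti-p-mo
1. f -> v, p -> b, t -> d / _ Z: no change
2. f -> v, k -> g, p -> b, s -> z, t -> d / V _ V: fires at position(s) 3: kavuugtipmo
3. o -> e, u -> i / F C0 _: fires at position(s) 11: kavuugtipme
surface: kavuugtipme

cell POLE=pa, ASPECT=ib, NUM=pa, KEL=du:
underlying: zt-fuug-gu-p-zb
1. f -> v, p -> b, t -> d / _ Z: fires at position(s) 9: ztfuuggubzb
2. f -> v, k -> g, p -> b, s -> z, t -> d / V _ V: no change
3. o -> e, u -> i / F C0 _: no change
surface: ztfuuggubzb


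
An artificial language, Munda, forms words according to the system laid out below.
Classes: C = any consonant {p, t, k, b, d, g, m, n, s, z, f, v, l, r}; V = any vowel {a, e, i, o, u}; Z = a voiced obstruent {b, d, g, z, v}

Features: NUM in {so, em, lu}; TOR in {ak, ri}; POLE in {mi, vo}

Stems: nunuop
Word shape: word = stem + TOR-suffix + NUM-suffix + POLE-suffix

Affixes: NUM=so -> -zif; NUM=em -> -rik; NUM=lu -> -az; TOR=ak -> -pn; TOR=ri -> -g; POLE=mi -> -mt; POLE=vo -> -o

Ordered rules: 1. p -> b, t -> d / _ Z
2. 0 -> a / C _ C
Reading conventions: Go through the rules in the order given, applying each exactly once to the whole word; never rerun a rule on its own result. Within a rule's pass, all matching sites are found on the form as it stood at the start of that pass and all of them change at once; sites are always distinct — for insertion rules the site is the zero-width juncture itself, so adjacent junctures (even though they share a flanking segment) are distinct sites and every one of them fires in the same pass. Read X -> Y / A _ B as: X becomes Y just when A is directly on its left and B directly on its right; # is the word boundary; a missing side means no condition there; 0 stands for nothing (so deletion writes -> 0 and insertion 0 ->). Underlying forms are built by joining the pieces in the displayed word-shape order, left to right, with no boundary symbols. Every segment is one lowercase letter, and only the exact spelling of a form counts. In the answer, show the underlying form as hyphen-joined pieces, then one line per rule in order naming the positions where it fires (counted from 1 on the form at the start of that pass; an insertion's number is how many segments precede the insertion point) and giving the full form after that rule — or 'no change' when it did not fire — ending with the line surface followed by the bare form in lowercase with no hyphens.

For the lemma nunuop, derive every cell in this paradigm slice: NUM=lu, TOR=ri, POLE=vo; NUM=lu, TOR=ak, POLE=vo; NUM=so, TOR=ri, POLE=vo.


cell NUM=lu, TOR=ri, POLE=vo:
underlying: nunuop-g-az-o
1. p -> b, t -> d / _ Z: fires at position(s) 6: nunuobgazo
2. 0 -> a / C _ C: inserts after position(s) 6: nunuobagazo
surface: nunuobagazo

cell NUM=lu, TOR=ak, POLE=vo:
underlying: nunuop-pn-az-o
1. p -> b, t -> d / _ Z: no change
2. 0 -> a / C _ C: inserts after position(s) 6, 7: nunuopapanazo
surface: nunuopapanazo

cell NUM=so, TOR=ri, POLE=vo:
underlying: nunuop-g-zif-o
1. p -> b, t -> d / _ Z: fires at position(s) 6: nunuobgzifo
2. 0 -> a / C _ C: inserts after position(s) 6, 7: nunuobagazifo
surface: nunuobagazifo


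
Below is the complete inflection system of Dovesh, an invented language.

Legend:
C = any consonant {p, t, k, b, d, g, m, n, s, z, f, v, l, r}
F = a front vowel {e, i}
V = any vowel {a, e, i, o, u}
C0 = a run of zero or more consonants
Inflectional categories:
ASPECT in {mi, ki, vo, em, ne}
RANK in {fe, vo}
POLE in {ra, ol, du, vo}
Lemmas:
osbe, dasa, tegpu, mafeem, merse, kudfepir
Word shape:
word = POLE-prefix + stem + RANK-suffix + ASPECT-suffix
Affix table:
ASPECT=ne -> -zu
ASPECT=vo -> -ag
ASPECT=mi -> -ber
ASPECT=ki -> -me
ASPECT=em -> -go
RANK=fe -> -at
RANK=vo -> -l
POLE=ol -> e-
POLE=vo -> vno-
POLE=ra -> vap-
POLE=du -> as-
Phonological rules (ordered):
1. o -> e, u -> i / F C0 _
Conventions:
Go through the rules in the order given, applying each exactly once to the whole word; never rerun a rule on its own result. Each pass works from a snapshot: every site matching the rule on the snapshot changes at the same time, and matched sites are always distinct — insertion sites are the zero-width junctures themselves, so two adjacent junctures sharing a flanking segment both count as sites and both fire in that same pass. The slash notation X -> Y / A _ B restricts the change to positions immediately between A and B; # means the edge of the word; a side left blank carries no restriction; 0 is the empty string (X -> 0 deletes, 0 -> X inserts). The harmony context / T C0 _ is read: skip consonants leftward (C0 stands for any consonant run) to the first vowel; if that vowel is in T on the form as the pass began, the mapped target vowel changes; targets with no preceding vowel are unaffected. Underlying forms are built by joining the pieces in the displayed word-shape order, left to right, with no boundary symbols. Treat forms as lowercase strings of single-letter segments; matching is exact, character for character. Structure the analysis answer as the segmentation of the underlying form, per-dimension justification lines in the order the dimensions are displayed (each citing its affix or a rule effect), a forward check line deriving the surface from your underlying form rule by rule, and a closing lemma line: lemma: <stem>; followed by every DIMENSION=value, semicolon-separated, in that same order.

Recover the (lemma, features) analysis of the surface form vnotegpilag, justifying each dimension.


underlying: vno-tegpu-l-ag
ASPECT=vo - signalled by the affix -ag
RANK=vo - signalled by the affix -l
POLE=vo - signalled by the affix vno-
check: vnotegpulag -> vnotegpilag
lemma: tegpu; ASPECT=vo; RANK=vo; POLE=vo


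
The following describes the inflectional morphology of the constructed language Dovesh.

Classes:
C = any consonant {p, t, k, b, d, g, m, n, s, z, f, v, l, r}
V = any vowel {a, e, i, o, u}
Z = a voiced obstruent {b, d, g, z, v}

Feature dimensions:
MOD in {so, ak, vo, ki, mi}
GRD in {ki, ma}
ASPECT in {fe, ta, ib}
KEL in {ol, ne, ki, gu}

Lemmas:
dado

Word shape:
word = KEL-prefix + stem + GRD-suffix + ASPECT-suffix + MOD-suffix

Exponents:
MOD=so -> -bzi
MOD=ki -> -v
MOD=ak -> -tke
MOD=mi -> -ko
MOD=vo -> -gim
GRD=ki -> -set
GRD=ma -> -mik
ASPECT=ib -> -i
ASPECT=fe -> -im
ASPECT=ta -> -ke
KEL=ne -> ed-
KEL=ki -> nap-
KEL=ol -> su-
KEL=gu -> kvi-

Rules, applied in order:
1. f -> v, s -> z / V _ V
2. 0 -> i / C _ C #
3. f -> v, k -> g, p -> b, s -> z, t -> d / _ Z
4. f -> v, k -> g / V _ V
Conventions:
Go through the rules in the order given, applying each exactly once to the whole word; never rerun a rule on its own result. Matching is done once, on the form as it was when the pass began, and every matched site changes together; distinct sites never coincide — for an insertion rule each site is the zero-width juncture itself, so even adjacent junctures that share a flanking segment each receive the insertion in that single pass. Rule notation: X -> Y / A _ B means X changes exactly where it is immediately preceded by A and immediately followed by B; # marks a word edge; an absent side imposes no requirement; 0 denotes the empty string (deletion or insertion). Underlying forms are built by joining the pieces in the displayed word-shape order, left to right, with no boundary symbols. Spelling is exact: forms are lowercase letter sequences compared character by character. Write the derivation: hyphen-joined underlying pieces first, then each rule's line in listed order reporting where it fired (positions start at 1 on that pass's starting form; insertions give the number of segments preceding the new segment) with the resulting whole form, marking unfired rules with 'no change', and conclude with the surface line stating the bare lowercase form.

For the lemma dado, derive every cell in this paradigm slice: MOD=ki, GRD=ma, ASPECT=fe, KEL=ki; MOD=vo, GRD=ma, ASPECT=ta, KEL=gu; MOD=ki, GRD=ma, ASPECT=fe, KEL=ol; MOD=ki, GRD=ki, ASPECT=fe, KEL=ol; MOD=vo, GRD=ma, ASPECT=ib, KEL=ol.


cell MOD=ki, GRD=ma, ASPECT=fe, KEL=ki:
underlying: nap-dado-mik-im-v
1. f -> v, s -> z / V _ V: no change
2. 0 -> i / C _ C #: inserts after position(s) 12: napdadomikimiv
3. f -> v, k -> g, p -> b, s -> z, t -> d / _ Z: fires at position(s) 3: nabdadomikimiv
4. f -> v, k -> g / V _ V: fires at position(s) 10: nabdadomigimiv
surface: nabdadomigimiv

cell MOD=vo, GRD=ma, ASPECT=ta, KEL=gu:
underlying: kvi-dado-mik-ke-gim
1. f -> v, s -> z / V _ V: no change
2. 0 -> i / C _ C #: no change
3. f -> v, k -> g, p -> b, s -> z, t -> d / _ Z: fires at position(s) 1: gvidadomikkegim
4. f -> v, k -> g / V _ V: no change
surface: gvidadomikkegim

cell MOD=ki, GRD=ma, ASPECT=fe, KEL=ol:
underlying: su-dado-mik-im-v
1. f -> v, s -> z / V _ V: no change
2. 0 -> i / C _ C #: inserts after position(s) 11: sudadomikimiv
3. f -> v, k -> g, p -> b, s -> z, t -> d / _ Z: no change
4. f -> v, k -> g / V _ V: fires at position(s) 9: sudadomigimiv
surface: sudadomigimiv

cell MOD=ki, GRD=ki, ASPECT=fe, KEL=ol:
underlying: su-dado-set-im-v
1. f -> v, s -> z / V _ V: fires at position(s) 7: sudadozetimv
2. 0 -> i / C _ C #: inserts after position(s) 11: sudadozetimiv
3. f -> v, k -> g, p -> b, s -> z, t -> d / _ Z: no change
4. f -> v, k -> g / V _ V: no change
surface: sudadozetimiv

cell MOD=vo, GRD=ma, ASPECT=ib, KEL=ol:
underlying: su-dado-mik-i-gim
1. f -> v, s -> z / V _ V: no change
2. 0 -> i / C _ C #: no change
3. f -> v, k -> g, p -> b, s -> z, t -> d / _ Z: no change
4. f -> v, k -> g / V _ V: fires at position(s) 9: sudadomigigim
surface: sudadomigigim


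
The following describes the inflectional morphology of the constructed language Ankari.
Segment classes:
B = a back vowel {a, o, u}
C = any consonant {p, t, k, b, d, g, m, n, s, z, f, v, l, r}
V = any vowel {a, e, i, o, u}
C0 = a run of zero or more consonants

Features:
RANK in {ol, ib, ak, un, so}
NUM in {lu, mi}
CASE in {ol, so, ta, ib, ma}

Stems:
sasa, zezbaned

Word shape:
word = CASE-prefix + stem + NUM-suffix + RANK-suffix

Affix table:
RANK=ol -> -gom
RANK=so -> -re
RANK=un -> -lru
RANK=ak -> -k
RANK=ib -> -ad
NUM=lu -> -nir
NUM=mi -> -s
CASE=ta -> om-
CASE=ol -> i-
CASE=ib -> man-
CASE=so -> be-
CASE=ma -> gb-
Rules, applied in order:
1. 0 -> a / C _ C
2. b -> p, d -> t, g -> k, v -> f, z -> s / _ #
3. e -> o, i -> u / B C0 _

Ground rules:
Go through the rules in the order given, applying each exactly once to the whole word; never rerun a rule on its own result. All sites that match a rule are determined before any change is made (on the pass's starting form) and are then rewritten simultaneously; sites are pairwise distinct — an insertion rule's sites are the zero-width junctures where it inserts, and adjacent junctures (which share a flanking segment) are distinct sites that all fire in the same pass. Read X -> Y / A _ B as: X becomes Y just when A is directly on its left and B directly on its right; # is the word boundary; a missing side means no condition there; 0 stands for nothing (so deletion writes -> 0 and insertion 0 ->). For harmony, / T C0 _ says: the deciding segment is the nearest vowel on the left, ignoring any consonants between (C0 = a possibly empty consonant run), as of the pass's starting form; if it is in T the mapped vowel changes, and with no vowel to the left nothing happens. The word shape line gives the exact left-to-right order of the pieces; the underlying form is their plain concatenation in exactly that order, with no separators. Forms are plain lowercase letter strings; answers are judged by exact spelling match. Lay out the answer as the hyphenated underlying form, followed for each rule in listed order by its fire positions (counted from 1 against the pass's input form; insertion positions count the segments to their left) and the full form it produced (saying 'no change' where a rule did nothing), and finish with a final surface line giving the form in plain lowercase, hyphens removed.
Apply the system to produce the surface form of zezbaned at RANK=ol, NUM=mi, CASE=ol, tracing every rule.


underlying: i-zezbaned-s-gom
1. 0 -> a / C _ C: inserts after position(s) 4, 9, 10: izezabanedasagom
2. b -> p, d -> t, g -> k, v -> f, z -> s / _ #: no change
3. e -> o, i -> u / B C0 _: fires at position(s) 9: izezabanodasagom
surface: izezabanodasagom


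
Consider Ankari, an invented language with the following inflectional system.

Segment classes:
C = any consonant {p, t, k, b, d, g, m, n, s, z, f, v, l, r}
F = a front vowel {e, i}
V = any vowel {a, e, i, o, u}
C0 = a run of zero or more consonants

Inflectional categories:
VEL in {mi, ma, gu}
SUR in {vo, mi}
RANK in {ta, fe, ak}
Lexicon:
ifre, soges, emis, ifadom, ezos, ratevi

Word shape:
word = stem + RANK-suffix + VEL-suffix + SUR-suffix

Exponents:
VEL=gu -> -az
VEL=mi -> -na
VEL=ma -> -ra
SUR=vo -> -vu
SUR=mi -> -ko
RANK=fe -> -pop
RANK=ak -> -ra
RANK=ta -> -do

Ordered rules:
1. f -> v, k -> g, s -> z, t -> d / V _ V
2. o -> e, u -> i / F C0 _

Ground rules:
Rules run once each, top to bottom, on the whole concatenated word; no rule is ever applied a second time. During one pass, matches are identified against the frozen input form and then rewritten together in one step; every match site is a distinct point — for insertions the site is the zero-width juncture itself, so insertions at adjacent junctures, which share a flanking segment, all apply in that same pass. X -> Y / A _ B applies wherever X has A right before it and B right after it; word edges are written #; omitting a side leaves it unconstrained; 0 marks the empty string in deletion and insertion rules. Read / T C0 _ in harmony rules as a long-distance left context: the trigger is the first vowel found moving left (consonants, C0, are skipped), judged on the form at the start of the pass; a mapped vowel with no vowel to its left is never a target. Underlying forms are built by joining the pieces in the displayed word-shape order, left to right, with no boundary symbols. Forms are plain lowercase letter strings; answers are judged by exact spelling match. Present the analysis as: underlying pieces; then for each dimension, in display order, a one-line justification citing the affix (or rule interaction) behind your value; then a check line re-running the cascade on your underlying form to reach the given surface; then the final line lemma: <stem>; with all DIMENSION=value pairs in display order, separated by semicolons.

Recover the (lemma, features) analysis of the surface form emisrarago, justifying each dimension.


underlying: emis-ra-ra-ko
VEL=ma - signalled by the affix -ra
SUR=mi - signalled by the affix -ko
RANK=ak - signalled by the affix -ra
check: emisrarako -> emisrarago -> emisrarago
lemma: emis; VEL=ma; SUR=mi; RANK=ak


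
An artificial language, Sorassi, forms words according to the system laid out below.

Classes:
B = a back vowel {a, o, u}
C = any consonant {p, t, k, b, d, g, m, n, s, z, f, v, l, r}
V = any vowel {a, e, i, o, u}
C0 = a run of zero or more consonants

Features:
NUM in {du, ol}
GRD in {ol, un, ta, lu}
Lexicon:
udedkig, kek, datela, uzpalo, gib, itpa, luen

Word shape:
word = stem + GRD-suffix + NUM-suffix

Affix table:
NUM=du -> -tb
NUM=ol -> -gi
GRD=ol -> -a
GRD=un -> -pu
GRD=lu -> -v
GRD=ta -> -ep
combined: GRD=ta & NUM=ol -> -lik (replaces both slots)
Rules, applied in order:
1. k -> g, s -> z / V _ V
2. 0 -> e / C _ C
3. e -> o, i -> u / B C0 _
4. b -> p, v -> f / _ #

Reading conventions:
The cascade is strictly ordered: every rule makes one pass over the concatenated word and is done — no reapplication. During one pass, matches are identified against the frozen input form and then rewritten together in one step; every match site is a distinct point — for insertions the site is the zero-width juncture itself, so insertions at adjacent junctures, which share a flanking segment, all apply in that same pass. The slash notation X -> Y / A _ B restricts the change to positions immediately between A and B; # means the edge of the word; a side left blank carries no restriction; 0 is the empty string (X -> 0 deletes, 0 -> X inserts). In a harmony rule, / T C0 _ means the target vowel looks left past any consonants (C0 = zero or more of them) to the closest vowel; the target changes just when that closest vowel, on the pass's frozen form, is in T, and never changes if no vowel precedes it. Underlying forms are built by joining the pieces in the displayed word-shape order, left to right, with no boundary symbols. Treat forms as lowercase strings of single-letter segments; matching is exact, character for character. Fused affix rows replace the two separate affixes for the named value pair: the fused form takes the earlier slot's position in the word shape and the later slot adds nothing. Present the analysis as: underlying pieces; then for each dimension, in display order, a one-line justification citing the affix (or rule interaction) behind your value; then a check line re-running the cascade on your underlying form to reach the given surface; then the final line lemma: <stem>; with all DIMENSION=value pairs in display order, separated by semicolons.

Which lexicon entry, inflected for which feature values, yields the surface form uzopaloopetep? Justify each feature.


underlying: uzpalo-ep-tb
NUM=du - signalled by the affix -tb
GRD=ta - signalled by the affix -ep
check: uzpaloeptb -> uzpaloeptb -> uzepaloepeteb -> uzopaloopeteb -> uzopaloopetep
lemma: uzpalo; NUM=du; GRD=ta


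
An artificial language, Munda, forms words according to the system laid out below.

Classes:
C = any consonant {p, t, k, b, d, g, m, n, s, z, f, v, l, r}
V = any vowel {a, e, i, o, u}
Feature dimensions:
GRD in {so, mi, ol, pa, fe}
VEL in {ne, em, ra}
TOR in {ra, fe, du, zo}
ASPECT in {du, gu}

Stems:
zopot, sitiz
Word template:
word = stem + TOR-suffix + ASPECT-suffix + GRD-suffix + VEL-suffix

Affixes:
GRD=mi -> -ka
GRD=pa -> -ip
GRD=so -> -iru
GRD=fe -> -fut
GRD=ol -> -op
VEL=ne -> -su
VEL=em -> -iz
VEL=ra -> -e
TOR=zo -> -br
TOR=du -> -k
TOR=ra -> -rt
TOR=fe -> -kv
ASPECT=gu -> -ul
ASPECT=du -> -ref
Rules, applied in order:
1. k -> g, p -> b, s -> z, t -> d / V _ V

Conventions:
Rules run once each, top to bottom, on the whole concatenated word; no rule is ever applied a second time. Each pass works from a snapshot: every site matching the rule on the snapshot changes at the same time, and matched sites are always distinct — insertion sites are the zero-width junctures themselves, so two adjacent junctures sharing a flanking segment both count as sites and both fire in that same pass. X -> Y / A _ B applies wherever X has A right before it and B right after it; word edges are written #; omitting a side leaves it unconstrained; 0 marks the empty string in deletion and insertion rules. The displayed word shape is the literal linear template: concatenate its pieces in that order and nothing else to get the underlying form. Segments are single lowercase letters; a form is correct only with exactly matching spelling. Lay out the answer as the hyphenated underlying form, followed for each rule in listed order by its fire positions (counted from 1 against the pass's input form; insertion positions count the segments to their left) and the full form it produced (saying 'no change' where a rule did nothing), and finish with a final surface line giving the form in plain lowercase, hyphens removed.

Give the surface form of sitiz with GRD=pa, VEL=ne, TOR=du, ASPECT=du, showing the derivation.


underlying: sitiz-k-ref-ip-su
1. k -> g, p -> b, s -> z, t -> d / V _ V: fires at position(s) 3: sidizkrefipsu
surface: sidizkrefipsu


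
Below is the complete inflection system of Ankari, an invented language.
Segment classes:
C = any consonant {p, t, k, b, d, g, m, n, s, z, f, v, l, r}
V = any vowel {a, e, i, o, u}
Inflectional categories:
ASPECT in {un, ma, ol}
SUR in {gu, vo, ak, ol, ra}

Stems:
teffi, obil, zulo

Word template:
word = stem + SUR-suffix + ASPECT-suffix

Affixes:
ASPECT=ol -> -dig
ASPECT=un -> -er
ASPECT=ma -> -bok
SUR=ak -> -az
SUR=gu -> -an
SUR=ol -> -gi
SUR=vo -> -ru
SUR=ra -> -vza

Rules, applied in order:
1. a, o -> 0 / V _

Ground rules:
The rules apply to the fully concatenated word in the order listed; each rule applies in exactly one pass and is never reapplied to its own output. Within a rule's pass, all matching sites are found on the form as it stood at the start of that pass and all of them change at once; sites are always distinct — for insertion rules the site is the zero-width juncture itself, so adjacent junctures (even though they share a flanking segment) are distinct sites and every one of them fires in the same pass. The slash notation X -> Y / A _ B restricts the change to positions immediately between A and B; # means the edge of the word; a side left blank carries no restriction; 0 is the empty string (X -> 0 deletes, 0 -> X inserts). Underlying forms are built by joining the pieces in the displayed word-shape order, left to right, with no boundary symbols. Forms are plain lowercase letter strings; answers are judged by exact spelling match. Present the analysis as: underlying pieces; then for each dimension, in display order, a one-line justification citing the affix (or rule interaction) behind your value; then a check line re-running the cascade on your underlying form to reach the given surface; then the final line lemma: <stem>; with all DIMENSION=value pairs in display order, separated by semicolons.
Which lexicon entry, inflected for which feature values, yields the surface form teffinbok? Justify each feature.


underlying: teffi-an-bok
ASPECT=ma - signalled by the affix -bok
SUR=gu - signalled by the affix -an
check: teffianbok -> teffinbok
lemma: teffi; ASPECT=ma; SUR=gu


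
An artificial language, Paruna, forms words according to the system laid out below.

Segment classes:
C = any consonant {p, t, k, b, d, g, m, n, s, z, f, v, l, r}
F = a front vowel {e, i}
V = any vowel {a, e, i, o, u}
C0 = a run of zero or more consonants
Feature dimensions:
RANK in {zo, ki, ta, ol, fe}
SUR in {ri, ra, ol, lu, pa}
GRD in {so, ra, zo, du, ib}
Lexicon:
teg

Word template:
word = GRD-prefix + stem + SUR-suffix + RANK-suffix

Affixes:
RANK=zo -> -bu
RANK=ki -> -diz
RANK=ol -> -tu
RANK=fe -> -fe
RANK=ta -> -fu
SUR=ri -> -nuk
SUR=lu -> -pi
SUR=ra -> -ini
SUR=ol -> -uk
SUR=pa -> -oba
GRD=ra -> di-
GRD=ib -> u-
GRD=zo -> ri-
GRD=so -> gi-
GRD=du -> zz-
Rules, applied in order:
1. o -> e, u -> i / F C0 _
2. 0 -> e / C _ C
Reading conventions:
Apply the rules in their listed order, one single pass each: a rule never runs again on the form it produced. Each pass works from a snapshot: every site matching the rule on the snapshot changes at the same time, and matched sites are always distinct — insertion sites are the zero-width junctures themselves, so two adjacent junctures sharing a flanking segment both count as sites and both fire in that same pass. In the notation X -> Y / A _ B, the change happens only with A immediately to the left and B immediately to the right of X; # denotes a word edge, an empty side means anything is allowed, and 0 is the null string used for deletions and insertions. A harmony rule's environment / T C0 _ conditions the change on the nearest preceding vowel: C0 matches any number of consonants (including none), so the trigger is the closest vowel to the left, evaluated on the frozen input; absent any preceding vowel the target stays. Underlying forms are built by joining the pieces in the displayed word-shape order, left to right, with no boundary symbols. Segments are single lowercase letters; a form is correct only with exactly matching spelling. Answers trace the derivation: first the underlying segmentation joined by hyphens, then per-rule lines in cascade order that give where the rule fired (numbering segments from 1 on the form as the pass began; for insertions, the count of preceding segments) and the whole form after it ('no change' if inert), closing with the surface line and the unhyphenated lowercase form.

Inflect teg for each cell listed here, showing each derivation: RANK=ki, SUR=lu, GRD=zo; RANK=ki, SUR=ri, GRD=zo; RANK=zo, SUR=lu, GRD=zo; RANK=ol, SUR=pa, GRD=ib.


cell RANK=ki, SUR=lu, GRD=zo:
underlying: ri-teg-pi-diz
1. o -> e, u -> i / F C0 _: no change
2. 0 -> e / C _ C: inserts after position(s) 5: ritegepidiz
surface: ritegepidiz

cell RANK=ki, SUR=ri, GRD=zo:
underlying: ri-teg-nuk-diz
1. o -> e, u -> i / F C0 _: fires at position(s) 7: ritegnikdiz
2. 0 -> e / C _ C: inserts after position(s) 5, 8: ritegenikediz
surface: ritegenikediz

cell RANK=zo, SUR=lu, GRD=zo:
underlying: ri-teg-pi-bu
1. o -> e, u -> i / F C0 _: fires at position(s) 9: ritegpibi
2. 0 -> e / C _ C: inserts after position(s) 5: ritegepibi
surface: ritegepibi

cell RANK=ol, SUR=pa, GRD=ib:
underlying: u-teg-oba-tu
1. o -> e, u -> i / F C0 _: fires at position(s) 5: utegebatu
2. 0 -> e / C _ C: no change
surface: utegebatu


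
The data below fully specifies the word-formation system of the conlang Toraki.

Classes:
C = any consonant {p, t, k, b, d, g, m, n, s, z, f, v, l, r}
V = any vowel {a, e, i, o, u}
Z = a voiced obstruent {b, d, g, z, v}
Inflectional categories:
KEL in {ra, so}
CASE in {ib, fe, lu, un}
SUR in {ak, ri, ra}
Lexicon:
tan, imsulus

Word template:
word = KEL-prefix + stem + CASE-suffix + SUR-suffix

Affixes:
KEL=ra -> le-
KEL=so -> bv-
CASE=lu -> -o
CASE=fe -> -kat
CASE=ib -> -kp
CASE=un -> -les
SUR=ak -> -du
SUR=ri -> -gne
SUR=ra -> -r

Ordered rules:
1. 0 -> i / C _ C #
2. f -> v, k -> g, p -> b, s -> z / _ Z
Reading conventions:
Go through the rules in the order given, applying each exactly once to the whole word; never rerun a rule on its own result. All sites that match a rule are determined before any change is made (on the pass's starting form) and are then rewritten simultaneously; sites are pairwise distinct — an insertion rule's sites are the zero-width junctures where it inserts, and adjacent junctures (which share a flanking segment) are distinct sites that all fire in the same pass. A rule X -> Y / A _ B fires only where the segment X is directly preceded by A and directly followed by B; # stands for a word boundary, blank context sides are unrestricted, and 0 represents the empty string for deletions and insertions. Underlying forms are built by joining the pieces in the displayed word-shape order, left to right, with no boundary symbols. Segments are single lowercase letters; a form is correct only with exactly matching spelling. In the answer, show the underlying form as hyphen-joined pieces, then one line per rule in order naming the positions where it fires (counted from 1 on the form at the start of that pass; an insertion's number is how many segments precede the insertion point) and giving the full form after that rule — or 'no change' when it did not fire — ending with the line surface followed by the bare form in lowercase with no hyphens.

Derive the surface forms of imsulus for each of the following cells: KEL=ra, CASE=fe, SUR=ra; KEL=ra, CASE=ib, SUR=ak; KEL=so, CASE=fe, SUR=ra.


cell KEL=ra, CASE=fe, SUR=ra:
underlying: le-imsulus-kat-r
1. 0 -> i / C _ C #: inserts after position(s) 12: leimsuluskatir
2. f -> v, k -> g, p -> b, s -> z / _ Z: no change
surface: leimsuluskatir

cell KEL=ra, CASE=ib, SUR=ak:
underlying: le-imsulus-kp-du
1. 0 -> i / C _ C #: no change
2. f -> v, k -> g, p -> b, s -> z / _ Z: fires at position(s) 11: leimsuluskbdu
surface: leimsuluskbdu

cell KEL=so, CASE=fe, SUR=ra:
underlying: bv-imsulus-kat-r
1. 0 -> i / C _ C #: inserts after position(s) 12: bvimsuluskatir
2. f -> v, k -> g, p -> b, s -> z / _ Z: no change
surface: bvimsuluskatir
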